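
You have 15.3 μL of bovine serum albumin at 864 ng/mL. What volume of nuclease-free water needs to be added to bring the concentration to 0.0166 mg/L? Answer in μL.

781 μL

0.0166 mg/L = 16.6 ng/mL.
V₂ = C₁V₁/C₂ = 864 × 15.3 / 16.6 = 796 μL.
Diluent to add = V₂ − V₁ = 796 − 15.3 = 781 μL.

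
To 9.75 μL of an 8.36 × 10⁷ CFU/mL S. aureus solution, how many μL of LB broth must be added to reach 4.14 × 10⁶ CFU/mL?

187 μL

V₂ = C₁V₁/C₂ = 8.36 × 10⁷ × 9.75 / 4.14 × 10⁶ = 197 μL.
Diluent to add = V₂ − V₁ = 197 − 9.75 = 187 μL.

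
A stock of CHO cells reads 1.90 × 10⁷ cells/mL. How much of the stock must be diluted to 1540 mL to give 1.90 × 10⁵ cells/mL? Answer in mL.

15.4 mL

V₁ = C₂V₂/C₁ = 1.90 × 10⁵ × 1540 / 1.90 × 10⁷ = 15.4 mL.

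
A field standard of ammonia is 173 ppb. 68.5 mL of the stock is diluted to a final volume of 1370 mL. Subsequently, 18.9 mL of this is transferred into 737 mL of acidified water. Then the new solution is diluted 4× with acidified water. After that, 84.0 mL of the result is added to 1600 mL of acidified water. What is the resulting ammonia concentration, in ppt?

2.70 ppt

Overall dilution factor = 20 × 39.99 × 4 × 20.05 = 6.41 × 10⁴.
173 ppb / 6.41 × 10⁴ = 2.70 × 10⁻³ ppb = 2.70 ppt.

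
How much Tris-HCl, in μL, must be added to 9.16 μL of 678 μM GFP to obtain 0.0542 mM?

0.0542 mM = 54.2 μM.
V₂ = C₁V₁/C₂ = 678 × 9.16 / 54.2 = 115 μL.
Diluent to add = V₂ − V₁ = 115 − 9.16 = 105 μL.

105 μL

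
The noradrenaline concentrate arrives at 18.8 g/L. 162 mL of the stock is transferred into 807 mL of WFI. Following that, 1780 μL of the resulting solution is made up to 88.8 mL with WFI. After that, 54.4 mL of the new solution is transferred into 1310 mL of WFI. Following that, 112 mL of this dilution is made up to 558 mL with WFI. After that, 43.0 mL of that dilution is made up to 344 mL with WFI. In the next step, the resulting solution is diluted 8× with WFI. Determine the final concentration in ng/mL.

7.88 ng/mL

Overall dilution factor = 5.981 × 49.89 × 25.08 × 4.982 × 8 × 8 = 2.39 × 10⁶.
18.8 g/L / 2.39 × 10⁶ = 7.88 × 10⁻⁶ g/L = 7.88 ng/mL.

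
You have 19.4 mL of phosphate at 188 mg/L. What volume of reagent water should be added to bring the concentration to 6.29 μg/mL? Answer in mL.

6.29 μg/mL = 6.29 mg/L.
V₂ = C₁V₁/C₂ = 188 × 19.4 / 6.29 = 580 mL.
Diluent to add = V₂ − V₁ = 580 − 19.4 = 560 mL.

560 mL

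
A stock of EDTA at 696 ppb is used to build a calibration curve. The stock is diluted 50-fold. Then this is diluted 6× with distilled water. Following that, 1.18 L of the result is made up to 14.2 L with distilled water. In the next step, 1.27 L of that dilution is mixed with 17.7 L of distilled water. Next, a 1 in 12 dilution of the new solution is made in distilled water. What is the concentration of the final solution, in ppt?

1.08 ppt

Overall dilution factor = 50 × 6 × 12.03 × 14.94 × 12 = 6.47 × 10⁵.
696 ppb / 6.47 × 10⁵ = 1.08 × 10⁻³ ppb = 1.08 ppt.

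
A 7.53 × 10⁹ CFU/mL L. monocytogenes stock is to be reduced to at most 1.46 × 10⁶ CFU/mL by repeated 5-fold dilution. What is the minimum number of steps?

6

Need 5ⁿ ≥ 5158, so n ≥ log(5158)/log(5) = 5.31.
Minimum whole steps: n = 6.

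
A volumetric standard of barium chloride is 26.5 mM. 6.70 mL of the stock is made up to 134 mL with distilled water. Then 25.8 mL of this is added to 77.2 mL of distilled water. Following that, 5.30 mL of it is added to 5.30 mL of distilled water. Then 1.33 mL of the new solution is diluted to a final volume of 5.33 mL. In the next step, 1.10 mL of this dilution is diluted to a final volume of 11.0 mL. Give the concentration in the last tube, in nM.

4140 nM

Overall dilution factor = 20 × 3.992 × 2 × 4.008 × 10 = 6400.
26.5 mM / 6400 = 4.14 × 10⁻³ mM = 4140 nM.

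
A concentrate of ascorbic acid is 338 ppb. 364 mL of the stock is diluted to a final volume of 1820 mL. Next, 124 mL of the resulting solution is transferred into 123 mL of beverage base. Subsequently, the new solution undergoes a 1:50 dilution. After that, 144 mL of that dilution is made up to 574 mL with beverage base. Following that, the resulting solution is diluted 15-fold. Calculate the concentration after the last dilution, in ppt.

11.4 ppt

Overall dilution factor = 5 × 1.992 × 50 × 3.986 × 15 = 2.98 × 10⁴.
338 ppb / 2.98 × 10⁴ = 0.0114 ppb = 11.4 ppt.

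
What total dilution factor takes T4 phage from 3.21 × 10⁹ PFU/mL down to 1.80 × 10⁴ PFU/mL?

Factor = C₀/C_target = 3.21 × 10⁹ PFU/mL / 1.80 × 10⁴ PFU/mL = 1.78 × 10⁵.

1.78 × 10⁵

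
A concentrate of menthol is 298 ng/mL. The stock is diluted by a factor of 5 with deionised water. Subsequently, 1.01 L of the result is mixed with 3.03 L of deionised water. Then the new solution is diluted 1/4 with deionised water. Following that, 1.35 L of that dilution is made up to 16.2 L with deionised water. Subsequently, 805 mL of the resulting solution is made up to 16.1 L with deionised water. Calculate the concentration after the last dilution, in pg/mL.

15.5 pg/mL

Overall dilution factor = 5 × 4 × 4 × 12 × 20 = 1.92 × 10⁴.
298 ng/mL / 1.92 × 10⁴ = 0.0155 ng/mL = 15.5 pg/mL.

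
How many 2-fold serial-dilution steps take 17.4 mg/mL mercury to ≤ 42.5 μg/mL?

Need 2ⁿ ≥ 409, so n ≥ log(409)/log(2) = 8.68.
Minimum whole steps: n = 9.

9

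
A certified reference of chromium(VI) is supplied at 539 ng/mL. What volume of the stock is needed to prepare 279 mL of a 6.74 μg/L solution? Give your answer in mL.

6.74 μg/L = 6.74 ng/mL.
V₁ = C₂V₂/C₁ = 6.74 × 279 / 539 = 3.49 mL.

3.49 mL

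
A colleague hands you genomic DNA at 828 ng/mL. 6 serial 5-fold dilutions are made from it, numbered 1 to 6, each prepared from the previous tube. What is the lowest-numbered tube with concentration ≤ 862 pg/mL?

tube 5

Tube n has concentration 828 ng/mL / 5ⁿ.
Need 5ⁿ ≥ 828 ng/mL / 862 pg/mL = 961, so n ≥ 4.27.
First such tube: n = 5.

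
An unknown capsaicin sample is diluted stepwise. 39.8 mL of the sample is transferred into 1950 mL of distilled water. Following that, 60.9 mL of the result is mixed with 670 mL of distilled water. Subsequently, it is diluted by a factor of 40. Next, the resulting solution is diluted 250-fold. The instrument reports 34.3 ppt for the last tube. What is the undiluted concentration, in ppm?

206 ppm

Overall dilution factor = 49.99 × 12.00 × 40 × 250 = 6.00 × 10⁶.
Original = 34.3 ppt × 6.00 × 10⁶ = 2.06 × 10⁸ ppt = 206 ppm.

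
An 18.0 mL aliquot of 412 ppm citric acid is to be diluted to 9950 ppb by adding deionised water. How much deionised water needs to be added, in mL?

727 mL

9950 ppb = 9.95 ppm.
V₂ = C₁V₁/C₂ = 412 × 18.0 / 9.95 = 745 mL.
Diluent to add = V₂ − V₁ = 745 − 18.0 = 727 mL.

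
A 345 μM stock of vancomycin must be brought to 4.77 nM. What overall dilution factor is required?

Factor = C₀/C_target = 345 μM / 4.77 nM = 7.23 × 10⁴.

7.23 × 10⁴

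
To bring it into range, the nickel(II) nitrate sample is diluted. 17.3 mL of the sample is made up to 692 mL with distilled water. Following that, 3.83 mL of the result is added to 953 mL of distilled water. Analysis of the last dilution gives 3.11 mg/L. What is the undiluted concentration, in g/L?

Overall dilution factor = 40 × 249.8 = 9993.
Original = 3.11 mg/L × 9993 = 3.11 × 10⁴ mg/L = 31.1 g/L.

31.1 g/L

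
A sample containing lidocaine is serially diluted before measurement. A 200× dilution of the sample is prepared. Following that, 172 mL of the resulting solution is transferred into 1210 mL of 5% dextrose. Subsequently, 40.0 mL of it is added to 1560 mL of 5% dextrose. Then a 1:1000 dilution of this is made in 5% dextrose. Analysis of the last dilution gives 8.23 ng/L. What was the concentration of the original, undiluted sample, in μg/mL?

Overall dilution factor = 200 × 8.035 × 40 × 1000 = 6.43 × 10⁷.
Original = 8.23 ng/L × 6.43 × 10⁷ = 5.29 × 10⁸ ng/L = 529 μg/mL.

529 μg/mL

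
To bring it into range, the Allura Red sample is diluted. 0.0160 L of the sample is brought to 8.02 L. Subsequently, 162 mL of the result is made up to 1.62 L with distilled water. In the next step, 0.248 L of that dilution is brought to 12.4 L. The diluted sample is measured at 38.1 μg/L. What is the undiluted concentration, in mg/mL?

9.55 mg/mL

Overall dilution factor = 501.2 × 10 × 50 = 2.51 × 10⁵.
Original = 38.1 μg/L × 2.51 × 10⁵ = 9.55 × 10⁶ μg/L = 9.55 mg/mL.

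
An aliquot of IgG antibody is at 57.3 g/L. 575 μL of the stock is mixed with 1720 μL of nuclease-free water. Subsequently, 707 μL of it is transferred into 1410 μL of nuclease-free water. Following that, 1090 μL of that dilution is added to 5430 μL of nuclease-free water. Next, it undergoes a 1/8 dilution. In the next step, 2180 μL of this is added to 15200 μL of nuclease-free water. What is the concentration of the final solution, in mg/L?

12.6 mg/L

Overall dilution factor = 3.991 × 2.994 × 5.982 × 8 × 7.972 = 4560.
57.3 g/L / 4560 = 0.0126 g/L = 12.6 mg/L.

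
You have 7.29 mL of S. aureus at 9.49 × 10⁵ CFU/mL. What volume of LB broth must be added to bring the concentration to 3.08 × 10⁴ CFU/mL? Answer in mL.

V₂ = C₁V₁/C₂ = 9.49 × 10⁵ × 7.29 / 3.08 × 10⁴ = 225 mL.
Diluent to add = V₂ − V₁ = 225 − 7.29 = 217 mL.

217 mL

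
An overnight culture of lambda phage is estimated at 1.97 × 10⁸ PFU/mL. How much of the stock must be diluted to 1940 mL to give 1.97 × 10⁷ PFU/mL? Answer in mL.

194 mL

V₁ = C₂V₂/C₁ = 1.97 × 10⁷ × 1940 / 1.97 × 10⁸ = 194 mL.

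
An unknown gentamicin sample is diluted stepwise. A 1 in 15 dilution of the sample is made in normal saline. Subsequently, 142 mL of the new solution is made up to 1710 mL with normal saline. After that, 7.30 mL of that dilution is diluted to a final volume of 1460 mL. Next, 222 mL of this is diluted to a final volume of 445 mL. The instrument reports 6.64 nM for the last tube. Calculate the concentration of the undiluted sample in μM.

481 μM

Overall dilution factor = 15 × 12.04 × 200 × 2.005 = 7.24 × 10⁴.
Original = 6.64 nM × 7.24 × 10⁴ = 4.81 × 10⁵ nM = 481 μM.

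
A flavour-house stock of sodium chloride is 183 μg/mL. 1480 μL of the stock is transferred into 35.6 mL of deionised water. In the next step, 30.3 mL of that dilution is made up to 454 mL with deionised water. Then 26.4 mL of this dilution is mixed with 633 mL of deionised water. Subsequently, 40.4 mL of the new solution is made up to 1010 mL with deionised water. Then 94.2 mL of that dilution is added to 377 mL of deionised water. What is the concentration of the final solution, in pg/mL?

156 pg/mL

Overall dilution factor = 25.05 × 14.98 × 24.98 × 25 × 5.002 = 1.17 × 10⁶.
183 μg/mL / 1.17 × 10⁶ = 1.56 × 10⁻⁴ μg/mL = 156 pg/mL.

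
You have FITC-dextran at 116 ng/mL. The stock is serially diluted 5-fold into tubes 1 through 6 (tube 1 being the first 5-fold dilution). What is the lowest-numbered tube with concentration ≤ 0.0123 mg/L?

tube 2

Tube n has concentration 116 ng/mL / 5ⁿ.
Need 5ⁿ ≥ 116 ng/mL / 0.0123 mg/L = 9.43, so n ≥ 1.39.
First such tube: n = 2.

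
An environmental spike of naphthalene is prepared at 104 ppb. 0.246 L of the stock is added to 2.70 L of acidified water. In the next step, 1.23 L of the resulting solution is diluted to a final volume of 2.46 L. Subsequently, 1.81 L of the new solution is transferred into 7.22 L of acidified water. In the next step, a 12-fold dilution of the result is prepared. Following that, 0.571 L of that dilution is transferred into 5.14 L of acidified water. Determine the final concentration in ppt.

Overall dilution factor = 11.98 × 2 × 4.989 × 12 × 10.00 = 1.43 × 10⁴.
104 ppb / 1.43 × 10⁴ = 7.25 × 10⁻³ ppb = 7.25 ppt.

7.25 ppt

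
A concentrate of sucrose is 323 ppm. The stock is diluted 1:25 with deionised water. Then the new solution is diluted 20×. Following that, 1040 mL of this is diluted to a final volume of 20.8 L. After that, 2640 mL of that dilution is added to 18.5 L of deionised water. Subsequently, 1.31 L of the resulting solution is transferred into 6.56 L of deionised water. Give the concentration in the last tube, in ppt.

671 ppt

Overall dilution factor = 25 × 20 × 20 × 8.008 × 6.008 = 4.81 × 10⁵.
323 ppm / 4.81 × 10⁵ = 6.71 × 10⁻⁴ ppm = 671 ppt.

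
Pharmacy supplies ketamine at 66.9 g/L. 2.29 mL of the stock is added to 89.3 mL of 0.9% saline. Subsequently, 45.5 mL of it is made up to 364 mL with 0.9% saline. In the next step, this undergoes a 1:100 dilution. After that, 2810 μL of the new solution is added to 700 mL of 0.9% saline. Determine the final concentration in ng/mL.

8.36 ng/mL

Overall dilution factor = 40.00 × 8 × 100 × 250.1 = 8.00 × 10⁶.
66.9 g/L / 8.00 × 10⁶ = 8.36 × 10⁻⁶ g/L = 8.36 ng/mL.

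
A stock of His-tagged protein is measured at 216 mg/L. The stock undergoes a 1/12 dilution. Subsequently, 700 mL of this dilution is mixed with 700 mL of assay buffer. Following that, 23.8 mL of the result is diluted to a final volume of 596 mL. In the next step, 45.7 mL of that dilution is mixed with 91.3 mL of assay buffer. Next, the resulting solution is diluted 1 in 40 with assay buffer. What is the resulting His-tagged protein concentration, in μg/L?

Overall dilution factor = 12 × 2 × 25.04 × 2.998 × 40 = 7.21 × 10⁴.
216 mg/L / 7.21 × 10⁴ = 3.00 × 10⁻³ mg/L = 3.00 μg/L.

3.00 μg/L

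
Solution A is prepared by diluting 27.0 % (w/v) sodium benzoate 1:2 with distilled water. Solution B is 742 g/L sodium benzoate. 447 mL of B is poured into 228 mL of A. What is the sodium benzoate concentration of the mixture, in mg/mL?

C_A = 27.0 % (w/v) / 2 = 13.5 % (w/v).
C_B = 742 g/L = 74.2 % (w/v).
C_mix = (C_A·V_A + C_B·V_B)/(V_A + V_B) = (13.5×228 + 74.2×447) / 675.0 = 53.7 % (w/v) = 537 mg/mL.

537 mg/mL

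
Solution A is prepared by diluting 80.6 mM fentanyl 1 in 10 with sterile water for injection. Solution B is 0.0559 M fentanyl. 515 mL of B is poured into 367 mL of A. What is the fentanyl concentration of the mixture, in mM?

C_A = 80.6 mM / 10 = 8.06 mM.
C_B = 0.0559 M = 55.9 mM.
C_mix = (C_A·V_A + C_B·V_B)/(V_A + V_B) = (8.06×367 + 55.9×515) / 882.0 = 36.0 mM.

36.0 mM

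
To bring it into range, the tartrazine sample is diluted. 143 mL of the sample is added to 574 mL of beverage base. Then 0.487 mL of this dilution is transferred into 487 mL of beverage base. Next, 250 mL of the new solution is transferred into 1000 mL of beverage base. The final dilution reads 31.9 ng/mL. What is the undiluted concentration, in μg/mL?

801 μg/mL

Overall dilution factor = 5.014 × 1001 × 5 = 2.51 × 10⁴.
Original = 31.9 ng/mL × 2.51 × 10⁴ = 8.01 × 10⁵ ng/mL = 801 μg/mL.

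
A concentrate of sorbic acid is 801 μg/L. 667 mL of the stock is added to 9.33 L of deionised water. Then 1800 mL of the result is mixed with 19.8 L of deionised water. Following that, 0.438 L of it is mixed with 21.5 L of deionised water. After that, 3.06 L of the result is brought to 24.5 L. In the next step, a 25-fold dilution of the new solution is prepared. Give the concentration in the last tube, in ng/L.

Overall dilution factor = 14.99 × 12 × 50.09 × 8.007 × 25 = 1.80 × 10⁶.
801 μg/L / 1.80 × 10⁶ = 4.44 × 10⁻⁴ μg/L = 0.444 ng/L.

0.444 ng/L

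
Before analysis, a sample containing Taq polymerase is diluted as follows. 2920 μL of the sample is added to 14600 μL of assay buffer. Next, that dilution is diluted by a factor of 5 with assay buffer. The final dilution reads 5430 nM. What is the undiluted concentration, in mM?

Overall dilution factor = 6 × 5 = 30.0.
Original = 5430 nM × 30.0 = 1.63 × 10⁵ nM = 0.163 mM.

0.163 mM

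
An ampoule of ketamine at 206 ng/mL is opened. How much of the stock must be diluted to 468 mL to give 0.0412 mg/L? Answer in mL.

93.6 mL

0.0412 mg/L = 41.2 ng/mL.
V₁ = C₂V₂/C₁ = 41.2 × 468 / 206 = 93.6 mL.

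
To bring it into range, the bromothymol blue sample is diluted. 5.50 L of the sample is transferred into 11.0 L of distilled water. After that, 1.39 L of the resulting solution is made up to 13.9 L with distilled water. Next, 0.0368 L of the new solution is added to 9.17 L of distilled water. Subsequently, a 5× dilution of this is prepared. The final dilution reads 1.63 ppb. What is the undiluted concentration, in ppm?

Overall dilution factor = 3 × 10 × 250.2 × 5 = 3.75 × 10⁴.
Original = 1.63 ppb × 3.75 × 10⁴ = 6.12 × 10⁴ ppb = 61.2 ppm.

61.2 ppm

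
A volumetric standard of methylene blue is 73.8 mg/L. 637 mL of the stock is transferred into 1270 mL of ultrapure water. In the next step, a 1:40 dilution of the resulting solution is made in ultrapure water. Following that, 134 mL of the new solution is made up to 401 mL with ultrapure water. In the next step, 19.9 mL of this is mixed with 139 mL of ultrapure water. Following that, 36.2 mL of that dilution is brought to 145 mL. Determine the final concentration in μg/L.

6.44 μg/L

Overall dilution factor = 2.994 × 40 × 2.993 × 7.985 × 4.006 = 1.15 × 10⁴.
73.8 mg/L / 1.15 × 10⁴ = 6.44 × 10⁻³ mg/L = 6.44 μg/L.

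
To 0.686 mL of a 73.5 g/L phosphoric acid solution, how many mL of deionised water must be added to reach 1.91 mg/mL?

25.7 mL

1.91 mg/mL = 1.91 g/L.
V₂ = C₁V₁/C₂ = 73.5 × 0.686 / 1.91 = 26.4 mL.
Diluent to add = V₂ − V₁ = 26.4 − 0.686 = 25.7 mL.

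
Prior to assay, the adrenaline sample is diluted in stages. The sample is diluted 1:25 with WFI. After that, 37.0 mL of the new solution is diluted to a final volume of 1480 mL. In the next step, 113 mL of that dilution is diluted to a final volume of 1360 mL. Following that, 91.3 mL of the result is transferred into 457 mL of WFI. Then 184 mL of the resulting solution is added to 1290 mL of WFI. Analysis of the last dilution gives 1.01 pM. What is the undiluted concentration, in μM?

0.585 μM

Overall dilution factor = 25 × 40 × 12.04 × 6.005 × 8.011 = 5.79 × 10⁵.
Original = 1.01 pM × 5.79 × 10⁵ = 5.85 × 10⁵ pM = 0.585 μM.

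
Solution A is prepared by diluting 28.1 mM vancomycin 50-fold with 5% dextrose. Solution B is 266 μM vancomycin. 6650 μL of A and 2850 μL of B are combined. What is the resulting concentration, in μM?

473 μM

C_A = 28.1 mM / 50 = 0.562 mM.
C_B = 266 μM = 0.266 mM.
C_mix = (C_A·V_A + C_B·V_B)/(V_A + V_B) = (0.562×6650 + 0.266×2850) / 9500 = 0.473 mM = 473 μM.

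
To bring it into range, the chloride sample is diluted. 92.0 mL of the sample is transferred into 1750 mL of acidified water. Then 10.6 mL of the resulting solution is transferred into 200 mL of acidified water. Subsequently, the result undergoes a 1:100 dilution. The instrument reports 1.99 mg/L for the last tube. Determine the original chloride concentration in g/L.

Overall dilution factor = 20.02 × 19.87 × 100 = 3.98 × 10⁴.
Original = 1.99 mg/L × 3.98 × 10⁴ = 7.92 × 10⁴ mg/L = 79.2 g/L.

79.2 g/L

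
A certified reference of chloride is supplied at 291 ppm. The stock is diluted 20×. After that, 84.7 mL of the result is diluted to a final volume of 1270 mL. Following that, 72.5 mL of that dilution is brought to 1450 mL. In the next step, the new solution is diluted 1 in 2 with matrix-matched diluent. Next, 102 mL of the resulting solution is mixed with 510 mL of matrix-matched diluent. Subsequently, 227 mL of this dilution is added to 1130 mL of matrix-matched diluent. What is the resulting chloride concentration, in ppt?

676 ppt

Overall dilution factor = 20 × 14.99 × 20 × 2 × 6 × 5.978 = 4.30 × 10⁵.
291 ppm / 4.30 × 10⁵ = 6.76 × 10⁻⁴ ppm = 676 ppt.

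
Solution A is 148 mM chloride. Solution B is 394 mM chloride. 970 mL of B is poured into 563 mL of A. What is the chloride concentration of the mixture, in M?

0.304 M

C_mix = (C_A·V_A + C_B·V_B)/(V_A + V_B) = (148×563 + 394×970) / 1533 = 304 mM = 0.304 M.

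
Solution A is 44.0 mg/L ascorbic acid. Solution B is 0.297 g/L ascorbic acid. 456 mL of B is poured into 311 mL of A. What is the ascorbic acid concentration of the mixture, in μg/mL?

C_B = 0.297 g/L = 297 mg/L.
C_mix = (C_A·V_A + C_B·V_B)/(V_A + V_B) = (44.0×311 + 297×456) / 767.0 = 194 mg/L = 194 μg/mL.

194 μg/mL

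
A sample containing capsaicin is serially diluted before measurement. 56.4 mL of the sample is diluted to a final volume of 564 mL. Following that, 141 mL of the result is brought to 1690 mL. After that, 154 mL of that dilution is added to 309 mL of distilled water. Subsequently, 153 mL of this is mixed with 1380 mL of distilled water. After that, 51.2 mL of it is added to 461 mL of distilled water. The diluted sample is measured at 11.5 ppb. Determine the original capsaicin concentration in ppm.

415 ppm

Overall dilution factor = 10 × 11.99 × 3.006 × 10.02 × 10.00 = 3.61 × 10⁴.
Original = 11.5 ppb × 3.61 × 10⁴ = 4.15 × 10⁵ ppb = 415 ppm.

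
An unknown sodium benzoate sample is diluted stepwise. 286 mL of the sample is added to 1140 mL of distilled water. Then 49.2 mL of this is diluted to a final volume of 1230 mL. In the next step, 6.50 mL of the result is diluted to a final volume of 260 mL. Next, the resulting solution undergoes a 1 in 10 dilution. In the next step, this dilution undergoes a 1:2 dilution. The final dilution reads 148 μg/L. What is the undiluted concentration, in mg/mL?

14.8 mg/mL

Overall dilution factor = 4.986 × 25 × 40 × 10 × 2 = 9.97 × 10⁴.
Original = 148 μg/L × 9.97 × 10⁴ = 1.48 × 10⁷ μg/L = 14.8 mg/mL.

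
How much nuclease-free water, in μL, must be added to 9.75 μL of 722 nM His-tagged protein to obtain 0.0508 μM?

129 μL

0.0508 μM = 50.8 nM.
V₂ = C₁V₁/C₂ = 722 × 9.75 / 50.8 = 139 μL.
Diluent to add = V₂ − V₁ = 139 − 9.75 = 129 μL.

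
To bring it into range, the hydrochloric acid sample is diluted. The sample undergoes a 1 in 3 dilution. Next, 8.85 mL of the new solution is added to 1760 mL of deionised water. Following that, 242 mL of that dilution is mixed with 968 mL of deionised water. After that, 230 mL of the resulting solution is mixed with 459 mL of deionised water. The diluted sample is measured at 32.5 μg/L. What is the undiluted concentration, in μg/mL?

Overall dilution factor = 3 × 199.9 × 5 × 2.996 = 8981.
Original = 32.5 μg/L × 8981 = 2.92 × 10⁵ μg/L = 292 μg/mL.

292 μg/mL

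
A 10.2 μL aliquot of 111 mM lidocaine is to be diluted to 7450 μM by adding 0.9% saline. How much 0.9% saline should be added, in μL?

7450 μM = 7.45 mM.
V₂ = C₁V₁/C₂ = 111 × 10.2 / 7.45 = 152 μL.
Diluent to add = V₂ − V₁ = 152 − 10.2 = 142 μL.

142 μL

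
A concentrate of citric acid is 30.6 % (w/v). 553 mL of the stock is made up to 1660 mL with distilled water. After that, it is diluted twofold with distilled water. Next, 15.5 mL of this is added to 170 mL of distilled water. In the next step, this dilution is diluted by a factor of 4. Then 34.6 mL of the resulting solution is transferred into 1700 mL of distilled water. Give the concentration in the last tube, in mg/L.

21.2 mg/L

Overall dilution factor = 3.002 × 2 × 11.97 × 4 × 50.13 = 1.44 × 10⁴.
30.6 % (w/v) / 1.44 × 10⁴ = 2.12 × 10⁻³ % (w/v) = 21.2 mg/L.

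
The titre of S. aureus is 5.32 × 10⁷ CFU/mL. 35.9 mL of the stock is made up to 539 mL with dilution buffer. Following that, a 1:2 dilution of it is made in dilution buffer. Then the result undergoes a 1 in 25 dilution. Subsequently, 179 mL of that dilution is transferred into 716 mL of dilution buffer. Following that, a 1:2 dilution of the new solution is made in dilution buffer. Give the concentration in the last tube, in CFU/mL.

Overall dilution factor = 15.01 × 2 × 25 × 5 × 2 = 7507.
5.32 × 10⁷ CFU/mL / 7507 = 7090 CFU/mL.

7090 CFU/mL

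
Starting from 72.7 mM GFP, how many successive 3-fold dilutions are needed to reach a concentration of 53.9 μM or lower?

Need 3ⁿ ≥ 1349, so n ≥ log(1349)/log(3) = 6.56.
Minimum whole steps: n = 7.

7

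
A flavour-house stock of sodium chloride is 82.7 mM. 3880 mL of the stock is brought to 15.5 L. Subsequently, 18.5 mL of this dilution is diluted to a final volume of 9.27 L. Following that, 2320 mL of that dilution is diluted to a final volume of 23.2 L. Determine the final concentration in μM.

Overall dilution factor = 3.995 × 501.1 × 10 = 2.00 × 10⁴.
82.7 mM / 2.00 × 10⁴ = 4.13 × 10⁻³ mM = 4.13 μM.

4.13 μM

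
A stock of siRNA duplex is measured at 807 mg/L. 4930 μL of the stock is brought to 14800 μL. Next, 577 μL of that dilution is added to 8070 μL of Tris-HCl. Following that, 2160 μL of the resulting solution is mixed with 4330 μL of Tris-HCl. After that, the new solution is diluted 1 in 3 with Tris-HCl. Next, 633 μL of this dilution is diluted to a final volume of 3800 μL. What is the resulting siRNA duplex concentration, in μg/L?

Overall dilution factor = 3.002 × 14.99 × 3.005 × 3 × 6.003 = 2434.
807 mg/L / 2434 = 0.331 mg/L = 331 μg/L.

331 μg/L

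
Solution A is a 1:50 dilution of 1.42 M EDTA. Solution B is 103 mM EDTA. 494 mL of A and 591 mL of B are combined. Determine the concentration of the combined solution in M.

0.0690 M

C_A = 1.42 M / 50 = 0.0284 M.
C_B = 103 mM = 0.103 M.
C_mix = (C_A·V_A + C_B·V_B)/(V_A + V_B) = (0.0284×494 + 0.103×591) / 1085 = 0.0690 M.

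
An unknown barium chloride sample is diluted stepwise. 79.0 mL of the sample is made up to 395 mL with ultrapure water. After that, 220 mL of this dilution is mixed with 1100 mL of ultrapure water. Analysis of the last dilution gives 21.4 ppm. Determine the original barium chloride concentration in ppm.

642 ppm

Overall dilution factor = 5 × 6 = 30.0.
Original = 21.4 ppm × 30.0 = 642 ppm.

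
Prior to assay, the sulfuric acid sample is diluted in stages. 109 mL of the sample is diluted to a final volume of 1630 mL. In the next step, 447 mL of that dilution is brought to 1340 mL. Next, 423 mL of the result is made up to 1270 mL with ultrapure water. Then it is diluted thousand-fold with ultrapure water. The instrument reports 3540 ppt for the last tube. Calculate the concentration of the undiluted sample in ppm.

476 ppm

Overall dilution factor = 14.95 × 2.998 × 3.002 × 1000 = 1.35 × 10⁵.
Original = 3540 ppt × 1.35 × 10⁵ = 4.76 × 10⁸ ppt = 476 ppm.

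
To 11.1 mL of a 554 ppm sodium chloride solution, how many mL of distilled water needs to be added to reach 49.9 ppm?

V₂ = C₁V₁/C₂ = 554 × 11.1 / 49.9 = 123 mL.
Diluent to add = V₂ − V₁ = 123 − 11.1 = 112 mL.

112 mL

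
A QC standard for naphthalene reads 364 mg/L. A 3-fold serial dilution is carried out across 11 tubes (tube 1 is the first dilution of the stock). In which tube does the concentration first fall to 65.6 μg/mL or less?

Tube n has concentration 364 mg/L / 3ⁿ.
Need 3ⁿ ≥ 364 mg/L / 65.6 μg/mL = 5.55, so n ≥ 1.56.
First such tube: n = 2.

tube 2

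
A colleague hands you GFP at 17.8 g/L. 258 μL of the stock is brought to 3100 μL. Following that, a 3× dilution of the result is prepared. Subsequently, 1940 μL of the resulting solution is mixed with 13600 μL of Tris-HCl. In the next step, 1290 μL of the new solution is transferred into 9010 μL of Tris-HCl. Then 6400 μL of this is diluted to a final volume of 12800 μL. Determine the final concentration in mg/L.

Overall dilution factor = 12.02 × 3 × 8.010 × 7.984 × 2 = 4611.
17.8 g/L / 4611 = 3.86 × 10⁻³ g/L = 3.86 mg/L.

3.86 mg/L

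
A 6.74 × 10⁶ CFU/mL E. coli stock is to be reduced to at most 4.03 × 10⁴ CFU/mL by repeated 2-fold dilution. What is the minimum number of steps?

8

Need 2ⁿ ≥ 167, so n ≥ log(167)/log(2) = 7.39.
Minimum whole steps: n = 8.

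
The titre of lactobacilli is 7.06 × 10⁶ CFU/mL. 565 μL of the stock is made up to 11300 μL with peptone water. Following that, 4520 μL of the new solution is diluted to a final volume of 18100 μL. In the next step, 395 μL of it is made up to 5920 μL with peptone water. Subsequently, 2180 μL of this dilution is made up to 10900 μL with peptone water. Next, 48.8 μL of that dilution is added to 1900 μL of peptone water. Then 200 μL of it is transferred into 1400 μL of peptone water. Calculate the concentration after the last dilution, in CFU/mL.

3.68 CFU/mL

Overall dilution factor = 20 × 4.004 × 14.99 × 5 × 39.93 × 8 = 1.92 × 10⁶.
7.06 × 10⁶ CFU/mL / 1.92 × 10⁶ = 3.68 CFU/mL.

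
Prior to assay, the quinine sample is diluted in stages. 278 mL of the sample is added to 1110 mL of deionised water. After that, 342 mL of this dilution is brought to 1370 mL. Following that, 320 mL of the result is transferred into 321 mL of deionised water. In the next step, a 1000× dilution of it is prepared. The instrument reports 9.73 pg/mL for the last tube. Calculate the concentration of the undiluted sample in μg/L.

390 μg/L

Overall dilution factor = 4.993 × 4.006 × 2.003 × 1000 = 4.01 × 10⁴.
Original = 9.73 pg/mL × 4.01 × 10⁴ = 3.90 × 10⁵ pg/mL = 390 μg/L.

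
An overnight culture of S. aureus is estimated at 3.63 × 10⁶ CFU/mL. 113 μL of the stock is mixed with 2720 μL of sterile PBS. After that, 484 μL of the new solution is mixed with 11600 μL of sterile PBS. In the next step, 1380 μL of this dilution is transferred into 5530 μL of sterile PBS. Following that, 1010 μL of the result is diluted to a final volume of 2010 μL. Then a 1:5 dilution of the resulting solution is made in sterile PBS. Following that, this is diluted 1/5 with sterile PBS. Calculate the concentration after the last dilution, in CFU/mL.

Overall dilution factor = 25.07 × 24.97 × 5.007 × 1.990 × 5 × 5 = 1.56 × 10⁵.
3.63 × 10⁶ CFU/mL / 1.56 × 10⁵ = 23.3 CFU/mL.

23.3 CFU/mL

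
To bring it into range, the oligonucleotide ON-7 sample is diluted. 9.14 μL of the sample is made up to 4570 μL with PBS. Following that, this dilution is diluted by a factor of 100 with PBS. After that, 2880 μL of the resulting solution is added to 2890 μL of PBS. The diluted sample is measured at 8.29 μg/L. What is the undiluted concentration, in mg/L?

Overall dilution factor = 500 × 100 × 2.003 = 1.00 × 10⁵.
Original = 8.29 μg/L × 1.00 × 10⁵ = 8.30 × 10⁵ μg/L = 830 mg/L.

830 mg/L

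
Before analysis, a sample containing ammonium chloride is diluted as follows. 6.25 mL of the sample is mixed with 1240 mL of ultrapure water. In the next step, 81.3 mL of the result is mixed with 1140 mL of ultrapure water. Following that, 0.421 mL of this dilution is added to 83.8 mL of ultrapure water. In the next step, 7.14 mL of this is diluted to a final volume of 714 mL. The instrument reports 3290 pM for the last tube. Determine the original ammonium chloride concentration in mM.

Overall dilution factor = 199.4 × 15.02 × 200.0 × 100 = 5.99 × 10⁷.
Original = 3290 pM × 5.99 × 10⁷ = 1.97 × 10¹¹ pM = 197 mM.

197 mM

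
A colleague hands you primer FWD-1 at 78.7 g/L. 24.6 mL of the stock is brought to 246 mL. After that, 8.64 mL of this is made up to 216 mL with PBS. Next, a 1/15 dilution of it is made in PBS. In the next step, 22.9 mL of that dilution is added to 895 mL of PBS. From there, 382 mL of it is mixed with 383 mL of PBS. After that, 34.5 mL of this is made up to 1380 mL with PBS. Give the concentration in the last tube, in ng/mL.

Overall dilution factor = 10 × 25 × 15 × 40.08 × 2.003 × 40 = 1.20 × 10⁷.
78.7 g/L / 1.20 × 10⁷ = 6.54 × 10⁻⁶ g/L = 6.54 ng/mL.

6.54 ng/mL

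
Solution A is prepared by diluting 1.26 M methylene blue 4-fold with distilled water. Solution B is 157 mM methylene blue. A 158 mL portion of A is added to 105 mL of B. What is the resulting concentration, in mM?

C_A = 1.26 M / 4 = 0.315 M.
C_B = 157 mM = 0.157 M.
C_mix = (C_A·V_A + C_B·V_B)/(V_A + V_B) = (0.315×158 + 0.157×105) / 263.0 = 0.252 M = 252 mM.

252 mM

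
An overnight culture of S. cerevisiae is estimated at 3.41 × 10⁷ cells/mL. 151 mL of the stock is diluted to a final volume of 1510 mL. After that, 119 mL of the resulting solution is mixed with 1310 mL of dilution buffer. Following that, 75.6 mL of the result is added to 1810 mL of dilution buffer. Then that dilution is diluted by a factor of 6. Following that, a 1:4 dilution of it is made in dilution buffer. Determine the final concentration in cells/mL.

Overall dilution factor = 10 × 12.01 × 24.94 × 6 × 4 = 7.19 × 10⁴.
3.41 × 10⁷ cells/mL / 7.19 × 10⁴ = 474 cells/mL.

474 cells/mL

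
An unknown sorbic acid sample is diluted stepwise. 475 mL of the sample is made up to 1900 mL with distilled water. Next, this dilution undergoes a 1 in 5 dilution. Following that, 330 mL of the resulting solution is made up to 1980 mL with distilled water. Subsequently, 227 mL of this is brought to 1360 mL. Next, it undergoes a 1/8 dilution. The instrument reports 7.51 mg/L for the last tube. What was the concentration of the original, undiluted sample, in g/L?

43.2 g/L

Overall dilution factor = 4 × 5 × 6 × 5.991 × 8 = 5752.
Original = 7.51 mg/L × 5752 = 4.32 × 10⁴ mg/L = 43.2 g/L.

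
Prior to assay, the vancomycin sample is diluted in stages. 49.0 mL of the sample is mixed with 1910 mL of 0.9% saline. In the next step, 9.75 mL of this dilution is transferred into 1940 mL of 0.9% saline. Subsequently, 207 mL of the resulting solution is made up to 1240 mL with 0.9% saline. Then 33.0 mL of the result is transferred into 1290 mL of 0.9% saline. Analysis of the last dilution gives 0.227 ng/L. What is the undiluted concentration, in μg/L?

Overall dilution factor = 39.98 × 200.0 × 5.990 × 40.09 = 1.92 × 10⁶.
Original = 0.227 ng/L × 1.92 × 10⁶ = 4.36 × 10⁵ ng/L = 436 μg/L.

436 μg/L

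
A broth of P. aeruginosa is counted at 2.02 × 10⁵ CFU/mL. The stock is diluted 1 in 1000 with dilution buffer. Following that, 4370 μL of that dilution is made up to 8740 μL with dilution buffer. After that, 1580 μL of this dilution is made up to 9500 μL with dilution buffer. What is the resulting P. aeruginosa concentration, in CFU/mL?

Overall dilution factor = 1000 × 2 × 6.013 = 1.20 × 10⁴.
2.02 × 10⁵ CFU/mL / 1.20 × 10⁴ = 16.8 CFU/mL.

16.8 CFU/mL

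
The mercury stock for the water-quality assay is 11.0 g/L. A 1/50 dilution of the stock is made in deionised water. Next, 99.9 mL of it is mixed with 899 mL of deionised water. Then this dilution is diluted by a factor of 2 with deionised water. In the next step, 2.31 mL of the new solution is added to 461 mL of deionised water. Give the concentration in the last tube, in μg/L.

Overall dilution factor = 50 × 9.999 × 2 × 200.6 = 2.01 × 10⁵.
11.0 g/L / 2.01 × 10⁵ = 5.48 × 10⁻⁵ g/L = 54.8 μg/L.

54.8 μg/L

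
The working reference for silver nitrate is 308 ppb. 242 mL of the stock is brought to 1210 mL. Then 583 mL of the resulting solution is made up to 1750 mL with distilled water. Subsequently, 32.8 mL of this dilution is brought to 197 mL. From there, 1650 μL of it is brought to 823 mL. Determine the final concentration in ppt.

Overall dilution factor = 5 × 3.002 × 6.006 × 498.8 = 4.50 × 10⁴.
308 ppb / 4.50 × 10⁴ = 6.85 × 10⁻³ ppb = 6.85 ppt.

6.85 ppt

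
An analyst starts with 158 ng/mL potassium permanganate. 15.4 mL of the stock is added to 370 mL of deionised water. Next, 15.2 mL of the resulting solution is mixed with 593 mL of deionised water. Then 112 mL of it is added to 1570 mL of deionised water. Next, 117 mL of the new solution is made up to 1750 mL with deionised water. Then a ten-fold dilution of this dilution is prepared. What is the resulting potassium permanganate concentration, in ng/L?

0.0702 ng/L

Overall dilution factor = 25.03 × 40.01 × 15.02 × 14.96 × 10 = 2.25 × 10⁶.
158 ng/mL / 2.25 × 10⁶ = 7.02 × 10⁻⁵ ng/mL = 0.0702 ng/L.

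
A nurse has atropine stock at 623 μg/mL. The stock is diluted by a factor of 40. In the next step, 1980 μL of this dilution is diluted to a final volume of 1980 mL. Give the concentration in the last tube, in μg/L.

Overall dilution factor = 40 × 1000 = 4.00 × 10⁴.
623 μg/mL / 4.00 × 10⁴ = 0.0156 μg/mL = 15.6 μg/L.

15.6 μg/L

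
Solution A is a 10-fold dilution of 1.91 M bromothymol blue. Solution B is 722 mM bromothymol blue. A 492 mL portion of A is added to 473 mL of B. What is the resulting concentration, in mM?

C_A = 1.91 M / 10 = 0.191 M.
C_B = 722 mM = 0.722 M.
C_mix = (C_A·V_A + C_B·V_B)/(V_A + V_B) = (0.191×492 + 0.722×473) / 965.0 = 0.451 M = 451 mM.

451 mM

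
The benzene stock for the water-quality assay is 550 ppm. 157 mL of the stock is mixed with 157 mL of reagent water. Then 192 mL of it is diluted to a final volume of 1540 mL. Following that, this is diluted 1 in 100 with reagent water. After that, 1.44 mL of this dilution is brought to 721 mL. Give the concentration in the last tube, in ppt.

685 ppt

Overall dilution factor = 2 × 8.021 × 100 × 500.7 = 8.03 × 10⁵.
550 ppm / 8.03 × 10⁵ = 6.85 × 10⁻⁴ ppm = 685 ppt.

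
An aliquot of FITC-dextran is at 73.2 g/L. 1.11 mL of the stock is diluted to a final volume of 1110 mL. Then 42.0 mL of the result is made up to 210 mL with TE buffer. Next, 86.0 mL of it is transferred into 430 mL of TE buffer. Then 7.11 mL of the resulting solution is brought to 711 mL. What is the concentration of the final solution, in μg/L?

24.4 μg/L

Overall dilution factor = 1000 × 5 × 6 × 100 = 3.00 × 10⁶.
73.2 g/L / 3.00 × 10⁶ = 2.44 × 10⁻⁵ g/L = 24.4 μg/L.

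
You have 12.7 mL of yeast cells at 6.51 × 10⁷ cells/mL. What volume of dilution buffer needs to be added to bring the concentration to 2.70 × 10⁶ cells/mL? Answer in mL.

V₂ = C₁V₁/C₂ = 6.51 × 10⁷ × 12.7 / 2.70 × 10⁶ = 306 mL.
Diluent to add = V₂ − V₁ = 306 − 12.7 = 294 mL.

294 mL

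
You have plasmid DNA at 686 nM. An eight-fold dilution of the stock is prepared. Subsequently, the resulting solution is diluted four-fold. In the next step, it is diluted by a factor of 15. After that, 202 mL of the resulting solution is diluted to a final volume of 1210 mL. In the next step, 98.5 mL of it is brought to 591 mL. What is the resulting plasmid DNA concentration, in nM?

Overall dilution factor = 8 × 4 × 15 × 5.990 × 6 = 1.73 × 10⁴.
686 nM / 1.73 × 10⁴ = 0.0398 nM.

0.0398 nM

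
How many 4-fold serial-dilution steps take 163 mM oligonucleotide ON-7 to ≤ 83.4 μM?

6

Need 4ⁿ ≥ 1954, so n ≥ log(1954)/log(4) = 5.47.
Minimum whole steps: n = 6.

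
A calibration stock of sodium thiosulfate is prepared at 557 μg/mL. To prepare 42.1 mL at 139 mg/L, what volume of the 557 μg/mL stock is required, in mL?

10.5 mL

139 mg/L = 139 μg/mL.
V₁ = C₂V₂/C₁ = 139 × 42.1 / 557 = 10.5 mL.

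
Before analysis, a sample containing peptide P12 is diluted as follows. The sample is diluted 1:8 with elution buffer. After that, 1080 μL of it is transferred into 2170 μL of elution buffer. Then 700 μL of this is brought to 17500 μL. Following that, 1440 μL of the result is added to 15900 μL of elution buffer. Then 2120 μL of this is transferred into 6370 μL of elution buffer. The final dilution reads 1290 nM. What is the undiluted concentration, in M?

0.0374 M

Overall dilution factor = 8 × 3.009 × 25 × 12.04 × 4.005 = 2.90 × 10⁴.
Original = 1290 nM × 2.90 × 10⁴ = 3.74 × 10⁷ nM = 0.0374 M.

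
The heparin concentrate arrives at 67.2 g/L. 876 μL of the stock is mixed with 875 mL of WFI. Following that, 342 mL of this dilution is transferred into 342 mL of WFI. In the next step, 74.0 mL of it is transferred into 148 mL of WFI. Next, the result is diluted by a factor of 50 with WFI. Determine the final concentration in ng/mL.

224 ng/mL

Overall dilution factor = 999.9 × 2 × 3 × 50 = 3.00 × 10⁵.
67.2 g/L / 3.00 × 10⁵ = 2.24 × 10⁻⁴ g/L = 224 ng/mL.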